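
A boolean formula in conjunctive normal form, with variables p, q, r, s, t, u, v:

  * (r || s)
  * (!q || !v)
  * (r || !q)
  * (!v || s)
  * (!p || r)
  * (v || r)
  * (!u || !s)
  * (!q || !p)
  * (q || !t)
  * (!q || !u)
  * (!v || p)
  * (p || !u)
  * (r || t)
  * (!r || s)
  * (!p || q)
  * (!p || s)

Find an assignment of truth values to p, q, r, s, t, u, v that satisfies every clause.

Pure literal: u appears only negated; assign u = False.
Branch on p: take p = False.
  then v is forced to False.
  then r is forced to True.
  then s is forced to True.
Branch on q: take q = True.
t is now unconstrained; take t = True.
Every clause has at least one true literal under this assignment.
Check each clause:
  1. (s || r) — r is true.
  2. (!q || !v) — !v is true.
  3. (!q || r) — r is true.
  4. (!v || s) — !v is true.
  5. (!p || r) — r is true.
  6. (r || v) — r is true.
  7. (!u || !s) — !u is true.
  8. (!q || !p) — !p is true.
  9. (q || !t) — q is true.
  10. (!u || !q) — !u is true.
  11. (p || !v) — !v is true.
  12. (p || !u) — !u is true.
  13. (t || r) — r is true.
  14. (!r || s) — s is true.
  15. (q || !p) — q is true.
  16. (!p || s) — s is true.

p = False, q = True, r = True, s = True, t = True, u = False, v = False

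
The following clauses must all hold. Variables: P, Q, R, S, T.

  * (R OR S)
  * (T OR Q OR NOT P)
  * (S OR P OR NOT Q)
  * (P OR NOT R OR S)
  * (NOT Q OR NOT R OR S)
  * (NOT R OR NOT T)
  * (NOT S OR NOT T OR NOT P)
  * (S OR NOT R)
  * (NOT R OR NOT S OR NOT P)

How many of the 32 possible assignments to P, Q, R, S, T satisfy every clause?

7

Split on S, then R.
  S=1, R=1: remaining (P,Q,T) ∈ {(0,0,0); (0,1,0)} — 2.
  S=1, R=0: 5 of the 8 assignments to (P,Q,T) work.
  S=0, R=1: a clause becomes empty — 0.
  S=0, R=0: a clause becomes empty — 0.
Total: 2 + 5 + 0 + 0 = 7.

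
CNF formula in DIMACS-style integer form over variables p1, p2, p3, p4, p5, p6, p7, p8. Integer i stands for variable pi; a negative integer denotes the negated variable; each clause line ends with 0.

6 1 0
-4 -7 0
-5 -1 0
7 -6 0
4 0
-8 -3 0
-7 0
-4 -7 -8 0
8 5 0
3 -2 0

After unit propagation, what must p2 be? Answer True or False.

(p4) is a unit clause: p4 = True.
(~p7 | ~p4): since p4 = True, the clause reduces to (~p7). p7 = False.
(p7 | ~p6) with p7 = False leaves only ~p6, so p6 = False.
From (p1 | p6) and p6 = False: p1 = True.
(~p5 | ~p1) with p1 = True leaves only ~p5, so p5 = False.
(p5 | p8) with p5 = False leaves only p8, so p8 = True.
(~p8 | ~p3) with p8 = True leaves only ~p3, so p3 = False.
(p3 | ~p2) with p3 = False leaves only ~p2, so p2 = False.

False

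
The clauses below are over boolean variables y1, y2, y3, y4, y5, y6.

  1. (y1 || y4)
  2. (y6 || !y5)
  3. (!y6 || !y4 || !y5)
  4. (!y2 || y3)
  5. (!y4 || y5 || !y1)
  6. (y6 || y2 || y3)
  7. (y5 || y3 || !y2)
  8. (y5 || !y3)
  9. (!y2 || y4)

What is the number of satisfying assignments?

The models are:
  y1=0 y2=0 y3=0 y4=1 y5=0 y6=1
  y1=1 y2=0 y3=0 y4=0 y5=0 y6=1
  y1=1 y2=0 y3=0 y4=0 y5=1 y6=1
  y1=1 y2=0 y3=1 y4=0 y5=1 y6=1
Count: 4.

4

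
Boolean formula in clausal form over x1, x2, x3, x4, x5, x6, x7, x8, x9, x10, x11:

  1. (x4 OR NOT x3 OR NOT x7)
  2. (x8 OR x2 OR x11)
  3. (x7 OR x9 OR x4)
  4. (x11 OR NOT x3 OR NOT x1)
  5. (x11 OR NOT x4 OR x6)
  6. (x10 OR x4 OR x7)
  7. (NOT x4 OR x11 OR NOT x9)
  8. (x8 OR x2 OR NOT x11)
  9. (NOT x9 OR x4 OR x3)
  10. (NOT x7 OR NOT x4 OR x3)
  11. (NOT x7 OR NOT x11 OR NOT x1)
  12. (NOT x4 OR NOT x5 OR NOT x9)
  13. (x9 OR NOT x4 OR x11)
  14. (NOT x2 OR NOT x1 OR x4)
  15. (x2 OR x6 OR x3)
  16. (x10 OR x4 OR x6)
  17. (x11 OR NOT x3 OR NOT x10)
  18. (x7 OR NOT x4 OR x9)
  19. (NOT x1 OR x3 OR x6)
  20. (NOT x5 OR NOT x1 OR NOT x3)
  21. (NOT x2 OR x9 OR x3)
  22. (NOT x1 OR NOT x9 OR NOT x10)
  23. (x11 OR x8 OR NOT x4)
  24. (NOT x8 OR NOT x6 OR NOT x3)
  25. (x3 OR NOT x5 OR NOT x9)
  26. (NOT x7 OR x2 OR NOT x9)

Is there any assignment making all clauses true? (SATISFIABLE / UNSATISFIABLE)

SATISFIABLE

x1 occurs only negated in the remaining clauses — set x1 = False.
x5 occurs only negated in the remaining clauses — set x5 = False.
Branch on x2: take x2 = True.
Try x3 = True.
For the remaining variables, x4 = True, x6 = False, x7 = True, x8 = False, x9 = False, x10 = False, x11 = True works.
So x1=F  x2=T  x3=T  x4=T  x5=F  x6=F  x7=T  x8=F  x9=F  x10=F  x11=T is a satisfying assignment.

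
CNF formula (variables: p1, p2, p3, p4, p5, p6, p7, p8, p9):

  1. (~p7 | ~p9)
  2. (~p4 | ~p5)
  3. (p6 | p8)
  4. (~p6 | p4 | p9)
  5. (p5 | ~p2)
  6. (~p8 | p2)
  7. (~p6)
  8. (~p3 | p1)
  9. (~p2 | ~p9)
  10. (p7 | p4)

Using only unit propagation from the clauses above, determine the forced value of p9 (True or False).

False

(~p6) stands alone — p6 = False.
From (p6 | p8) and p6 = False: p8 = True.
From (p2 | ~p8) and p8 = True: p2 = True.
In (p5 | ~p2), ~p2 is now false; p5 must hold, so p5 = True.
(~p5 | ~p4): since p5 = True, the clause reduces to (~p4). p4 = False.
From (~p9 | ~p2) and p2 = True: p9 = False.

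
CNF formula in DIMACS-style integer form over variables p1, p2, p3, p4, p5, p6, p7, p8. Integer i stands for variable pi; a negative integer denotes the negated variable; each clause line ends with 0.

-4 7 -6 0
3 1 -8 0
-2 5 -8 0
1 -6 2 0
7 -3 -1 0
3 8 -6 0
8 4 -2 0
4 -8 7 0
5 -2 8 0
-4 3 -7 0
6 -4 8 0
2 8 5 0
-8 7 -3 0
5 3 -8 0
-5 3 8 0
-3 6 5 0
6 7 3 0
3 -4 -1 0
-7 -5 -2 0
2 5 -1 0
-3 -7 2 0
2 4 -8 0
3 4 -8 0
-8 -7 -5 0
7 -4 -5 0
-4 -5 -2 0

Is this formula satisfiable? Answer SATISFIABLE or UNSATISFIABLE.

Try p1 = False.
Set p2 = False and propagate.
  then p6 is forced to False.
Try p3 = True.
  then p5 is forced to True.
  then p7 is forced to False.
  then p8 is forced to False.
  then p4 is forced to False.
So p1=0, p2=0, p3=1, p4=0, p5=1, p6=0, p7=0, p8=0 is a satisfying assignment.

SATISFIABLE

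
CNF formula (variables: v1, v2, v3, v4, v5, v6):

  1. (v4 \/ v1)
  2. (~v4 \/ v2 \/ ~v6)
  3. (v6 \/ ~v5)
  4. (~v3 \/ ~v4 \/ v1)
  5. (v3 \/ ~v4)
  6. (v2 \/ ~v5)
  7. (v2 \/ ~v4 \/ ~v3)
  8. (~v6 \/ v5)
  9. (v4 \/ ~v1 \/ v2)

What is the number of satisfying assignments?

The models are:
  v1=T v2=T v3=F v4=F v5=F v6=F
  v1=T v2=T v3=F v4=F v5=T v6=T
  v1=T v2=T v3=T v4=F v5=F v6=F
  v1=T v2=T v3=T v4=F v5=T v6=T
  v1=T v2=T v3=T v4=T v5=F v6=F
  v1=T v2=T v3=T v4=T v5=T v6=T
That's 6 in total.

6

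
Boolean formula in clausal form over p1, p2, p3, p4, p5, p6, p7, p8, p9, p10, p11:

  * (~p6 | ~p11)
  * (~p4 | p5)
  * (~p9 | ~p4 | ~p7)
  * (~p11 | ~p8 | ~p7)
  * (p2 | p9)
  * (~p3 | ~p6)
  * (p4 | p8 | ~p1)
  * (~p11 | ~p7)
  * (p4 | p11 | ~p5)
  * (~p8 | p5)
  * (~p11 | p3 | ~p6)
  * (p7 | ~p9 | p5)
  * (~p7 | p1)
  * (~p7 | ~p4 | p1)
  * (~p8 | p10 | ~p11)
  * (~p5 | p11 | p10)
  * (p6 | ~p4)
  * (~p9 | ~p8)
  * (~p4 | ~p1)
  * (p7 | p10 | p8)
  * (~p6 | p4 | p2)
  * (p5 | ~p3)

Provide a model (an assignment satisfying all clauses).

p2 occurs only positively in the remaining clauses — set p2 = True.
p10 occurs only positively in the remaining clauses — set p10 = True.
Try p1 = False.
  then p7 is forced to False.
For the remaining variables, p3 = True, p4 = False, p5 = True, p6 = False, p8 = False, p9 = False, p11 = True works.

p1 = 0, p2 = 1, p3 = 1, p4 = 0, p5 = 1, p6 = 0, p7 = 0, p8 = 0, p9 = 0, p10 = 1, p11 = 1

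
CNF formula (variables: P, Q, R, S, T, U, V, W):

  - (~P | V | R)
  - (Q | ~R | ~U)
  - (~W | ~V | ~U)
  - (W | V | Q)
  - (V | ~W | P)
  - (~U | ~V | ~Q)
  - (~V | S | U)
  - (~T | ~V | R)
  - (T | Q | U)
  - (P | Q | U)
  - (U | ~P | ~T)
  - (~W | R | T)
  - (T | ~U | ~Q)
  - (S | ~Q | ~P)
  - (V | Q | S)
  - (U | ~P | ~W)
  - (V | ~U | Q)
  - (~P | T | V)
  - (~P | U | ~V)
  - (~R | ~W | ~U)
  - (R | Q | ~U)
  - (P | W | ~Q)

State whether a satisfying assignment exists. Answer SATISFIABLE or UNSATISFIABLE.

Pure literal: S appears only positively; assign S = True.
Try P = True.
Set Q = True and propagate.
Try R = True.
For the remaining variables, T = True, U = True, V = False, W = False works.
So P=True, Q=True, R=True, S=True, T=True, U=True, V=False, W=False is a satisfying assignment.

SATISFIABLE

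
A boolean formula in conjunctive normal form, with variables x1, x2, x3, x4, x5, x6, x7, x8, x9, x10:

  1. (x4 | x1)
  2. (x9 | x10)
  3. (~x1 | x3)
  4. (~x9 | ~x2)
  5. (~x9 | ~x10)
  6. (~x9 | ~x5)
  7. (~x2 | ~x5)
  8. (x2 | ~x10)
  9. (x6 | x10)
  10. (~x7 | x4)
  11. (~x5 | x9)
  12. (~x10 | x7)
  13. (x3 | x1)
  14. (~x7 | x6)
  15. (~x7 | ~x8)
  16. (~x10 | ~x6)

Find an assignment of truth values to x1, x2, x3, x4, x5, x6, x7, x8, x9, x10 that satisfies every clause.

x1=1  x2=0  x3=1  x4=1  x5=0  x6=1  x7=1  x8=0  x9=1  x10=0

Check each clause:
  1. (x4 | x1) — x1 is true.
  2. (x9 | x10) — x9 is true.
  3. (x3 | ~x1) — x3 is true.
  4. (~x2 | ~x9) — ~x2 is true.
  5. (~x9 | ~x10) — ~x10 is true.
  6. (~x9 | ~x5) — ~x5 is true.
  7. (~x5 | ~x2) — ~x5 is true.
  8. (~x10 | x2) — ~x10 is true.
  9. (x6 | x10) — x6 is true.
  10. (~x7 | x4) — x4 is true.
  11. (x9 | ~x5) — x9 is true.
  12. (~x10 | x7) — ~x10 is true.
  13. (x3 | x1) — x1 is true.
  14. (x6 | ~x7) — x6 is true.
  15. (~x7 | ~x8) — ~x8 is true.
  16. (~x10 | ~x6) — ~x10 is true.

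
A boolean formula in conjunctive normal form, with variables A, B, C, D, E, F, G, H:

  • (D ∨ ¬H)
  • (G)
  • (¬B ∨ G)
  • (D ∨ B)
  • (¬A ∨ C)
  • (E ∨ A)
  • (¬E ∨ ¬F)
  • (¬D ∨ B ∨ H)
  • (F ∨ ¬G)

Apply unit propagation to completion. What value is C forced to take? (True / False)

(G) stands alone — G = True.
(¬G ∨ F): since G = True, the clause reduces to (F). F = True.
From (¬F ∨ ¬E) and F = True: E = False.
From (E ∨ A) and E = False: A = True.
(C ∨ ¬A): since A = True, the clause reduces to (C). C = True.

True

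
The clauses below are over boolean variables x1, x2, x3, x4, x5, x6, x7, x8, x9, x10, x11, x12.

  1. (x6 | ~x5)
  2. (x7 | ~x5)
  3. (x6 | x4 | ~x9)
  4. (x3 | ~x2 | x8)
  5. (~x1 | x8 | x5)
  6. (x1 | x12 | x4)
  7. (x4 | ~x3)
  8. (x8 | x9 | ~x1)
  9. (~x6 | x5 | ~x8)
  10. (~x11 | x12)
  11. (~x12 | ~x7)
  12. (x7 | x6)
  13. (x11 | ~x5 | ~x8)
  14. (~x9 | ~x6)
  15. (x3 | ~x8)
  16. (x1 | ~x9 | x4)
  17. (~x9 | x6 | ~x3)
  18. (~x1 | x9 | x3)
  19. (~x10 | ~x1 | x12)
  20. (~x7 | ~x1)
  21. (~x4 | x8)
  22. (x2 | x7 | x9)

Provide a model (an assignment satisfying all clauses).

x1=False, x2=False, x3=True, x4=True, x5=False, x6=False, x7=True, x8=True, x9=False, x10=False, x11=False, x12=False

Pure literal: x10 appears only negated; assign x10 = False.
Branch on x1: take x1 = False.
Try x2 = False.
The remaining clauses are satisfied by x3 = True, x4 = True, x5 = False, x6 = False, x7 = True, x8 = True, x9 = False, x11 = False, x12 = False.
Every clause has at least one true literal under this assignment.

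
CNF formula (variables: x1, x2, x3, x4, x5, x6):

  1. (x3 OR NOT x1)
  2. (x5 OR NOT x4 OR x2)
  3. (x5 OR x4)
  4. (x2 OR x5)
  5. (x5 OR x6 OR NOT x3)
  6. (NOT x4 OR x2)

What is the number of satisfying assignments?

Case analysis on x5 and x2:
  x5=1, x2=1: x4, x6 free; 3 ways for (x1,x3) × 2^2 = 12.
  x5=1, x2=0: x6 free; 3 ways for (x1,x3,x4) × 2^1 = 6.
  x5=0, x2=1: remaining (x1,x3,x4,x6) ∈ {(0,0,1,0); (0,0,1,1); (0,1,1,1); (1,1,1,1)} — 4.
  x5=0, x2=0: a clause becomes empty — 0.
Total: 12 + 6 + 4 + 0 = 22.

22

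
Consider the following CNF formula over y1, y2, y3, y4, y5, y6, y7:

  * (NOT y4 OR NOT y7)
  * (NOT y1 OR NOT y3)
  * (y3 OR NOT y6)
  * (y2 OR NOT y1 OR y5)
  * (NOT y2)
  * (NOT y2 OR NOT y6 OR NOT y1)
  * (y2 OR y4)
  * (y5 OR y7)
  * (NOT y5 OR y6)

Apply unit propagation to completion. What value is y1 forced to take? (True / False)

False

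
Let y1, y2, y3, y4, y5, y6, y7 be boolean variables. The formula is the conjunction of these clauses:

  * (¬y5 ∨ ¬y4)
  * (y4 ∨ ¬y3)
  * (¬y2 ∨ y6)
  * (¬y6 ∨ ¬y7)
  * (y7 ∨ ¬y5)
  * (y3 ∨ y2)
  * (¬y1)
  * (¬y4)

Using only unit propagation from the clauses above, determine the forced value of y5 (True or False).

(¬y1) stands alone — y1 = False.
(¬y4) is a unit clause: y4 = False.
(¬y3 ∨ y4): since y4 = False, the clause reduces to (¬y3). y3 = False.
(y2 ∨ y3) with y3 = False leaves only y2, so y2 = True.
(y6 ∨ ¬y2): since y2 = True, the clause reduces to (y6). y6 = True.
(¬y6 ∨ ¬y7): since y6 = True, the clause reduces to (¬y7). y7 = False.
(y7 ∨ ¬y5): since y7 = False, the clause reduces to (¬y5). y5 = False.

False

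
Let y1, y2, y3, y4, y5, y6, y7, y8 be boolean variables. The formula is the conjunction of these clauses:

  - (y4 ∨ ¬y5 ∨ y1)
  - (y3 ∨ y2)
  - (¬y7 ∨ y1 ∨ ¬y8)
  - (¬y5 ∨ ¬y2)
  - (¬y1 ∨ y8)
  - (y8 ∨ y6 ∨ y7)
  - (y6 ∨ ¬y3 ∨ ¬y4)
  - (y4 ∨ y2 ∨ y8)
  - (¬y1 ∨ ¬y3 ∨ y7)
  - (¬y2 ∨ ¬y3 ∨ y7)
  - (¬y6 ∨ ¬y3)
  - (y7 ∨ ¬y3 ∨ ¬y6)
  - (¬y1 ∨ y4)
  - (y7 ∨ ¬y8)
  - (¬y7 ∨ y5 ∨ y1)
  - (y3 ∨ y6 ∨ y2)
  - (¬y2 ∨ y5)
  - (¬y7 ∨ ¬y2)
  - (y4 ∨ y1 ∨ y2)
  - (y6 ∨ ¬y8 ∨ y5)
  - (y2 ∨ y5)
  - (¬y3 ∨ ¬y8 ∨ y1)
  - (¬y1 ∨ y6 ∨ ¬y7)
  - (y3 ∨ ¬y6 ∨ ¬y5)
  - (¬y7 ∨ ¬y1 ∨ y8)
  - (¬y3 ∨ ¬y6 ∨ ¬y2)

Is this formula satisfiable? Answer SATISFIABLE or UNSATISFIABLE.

UNSATISFIABLE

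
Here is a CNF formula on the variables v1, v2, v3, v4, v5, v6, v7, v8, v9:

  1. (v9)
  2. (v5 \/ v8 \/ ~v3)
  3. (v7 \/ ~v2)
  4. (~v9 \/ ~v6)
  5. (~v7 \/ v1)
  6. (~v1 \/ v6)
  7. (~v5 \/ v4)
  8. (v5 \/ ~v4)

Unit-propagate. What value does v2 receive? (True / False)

(v9) stands alone — v9 = True.
In (~v6 \/ ~v9), ~v9 is now false; ~v6 must hold, so v6 = False.
From (~v1 \/ v6) and v6 = False: v1 = False.
In (v1 \/ ~v7), v1 is now false; ~v7 must hold, so v7 = False.
(v7 \/ ~v2) with v7 = False leaves only ~v2, so v2 = False.

False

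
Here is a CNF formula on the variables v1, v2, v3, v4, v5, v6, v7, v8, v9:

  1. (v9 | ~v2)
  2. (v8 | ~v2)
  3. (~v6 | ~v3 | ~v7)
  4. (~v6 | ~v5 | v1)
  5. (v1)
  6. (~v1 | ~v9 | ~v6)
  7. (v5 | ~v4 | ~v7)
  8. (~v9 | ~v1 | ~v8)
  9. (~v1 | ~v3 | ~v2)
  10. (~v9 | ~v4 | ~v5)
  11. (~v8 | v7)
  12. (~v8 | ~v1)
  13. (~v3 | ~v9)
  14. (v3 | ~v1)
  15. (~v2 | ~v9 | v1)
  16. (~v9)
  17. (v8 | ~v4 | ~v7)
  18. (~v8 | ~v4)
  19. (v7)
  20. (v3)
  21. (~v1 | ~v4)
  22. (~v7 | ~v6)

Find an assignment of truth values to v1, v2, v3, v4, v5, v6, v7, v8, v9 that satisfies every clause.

v1 = T  v2 = F  v3 = T  v4 = F  v5 = F  v6 = F  v7 = T  v8 = F  v9 = F

(v1) is a unit clause, so v1 = True.
(~v8) is a unit clause, so v8 = False.
Unit propagation: (~v2) forces v2 = False.
(v3) is a unit clause, so v3 = True.
The clause (~v9) is unit: v9 must be False.
(v7) is a unit clause, so v7 = True.
Unit propagation: (~v6) forces v6 = False.
(~v4) is a unit clause, so v4 = False.
v5 is now unconstrained; take v5 = False.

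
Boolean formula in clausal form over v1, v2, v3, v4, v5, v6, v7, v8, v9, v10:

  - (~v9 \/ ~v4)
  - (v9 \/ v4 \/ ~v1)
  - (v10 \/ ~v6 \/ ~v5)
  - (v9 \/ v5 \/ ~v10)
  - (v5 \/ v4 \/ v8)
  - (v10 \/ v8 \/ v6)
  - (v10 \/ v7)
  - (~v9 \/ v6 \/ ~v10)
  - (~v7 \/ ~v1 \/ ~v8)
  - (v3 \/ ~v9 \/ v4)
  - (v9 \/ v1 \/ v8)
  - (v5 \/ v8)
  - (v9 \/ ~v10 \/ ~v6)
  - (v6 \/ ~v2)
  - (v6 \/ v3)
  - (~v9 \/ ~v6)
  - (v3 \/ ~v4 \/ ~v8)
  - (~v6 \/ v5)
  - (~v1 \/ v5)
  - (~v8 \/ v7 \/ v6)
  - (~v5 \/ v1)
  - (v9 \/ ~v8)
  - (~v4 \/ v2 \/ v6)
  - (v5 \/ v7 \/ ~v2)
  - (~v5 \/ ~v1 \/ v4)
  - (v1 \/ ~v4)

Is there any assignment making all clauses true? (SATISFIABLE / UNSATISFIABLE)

SATISFIABLE

Pure literal: v3 appears only positively; assign v3 = True.
Try v1 = False.
  then v5 is forced to False.
  then v8 is forced to True.
  then v6 is forced to False.
  then v2 is forced to False.
  then v7 is forced to True.
  then v9 is forced to True.
  then v4 is forced to False.
  then v10 is forced to False.
So v1=False  v2=False  v3=True  v4=False  v5=False  v6=False  v7=True  v8=True  v9=True  v10=False is a satisfying assignment.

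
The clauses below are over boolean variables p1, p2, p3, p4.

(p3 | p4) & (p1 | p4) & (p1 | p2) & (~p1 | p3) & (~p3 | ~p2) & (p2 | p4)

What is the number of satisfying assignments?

Satisfying assignments:
  p1=0 p2=1 p3=0 p4=1
  p1=1 p2=0 p3=1 p4=1
Count: 2.

2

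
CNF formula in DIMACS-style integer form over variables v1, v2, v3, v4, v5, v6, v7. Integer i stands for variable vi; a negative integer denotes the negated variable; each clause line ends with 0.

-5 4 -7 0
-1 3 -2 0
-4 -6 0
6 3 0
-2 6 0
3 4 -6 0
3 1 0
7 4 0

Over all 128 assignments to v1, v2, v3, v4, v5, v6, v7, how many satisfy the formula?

Case analysis on v3 and v4:
  v3=T, v4=T: forces v2=F; v6=F; v1, v5, v7 free → 2^3 = 8.
  v3=T, v4=F: v1 free; 3 ways for (v2,v5,v6,v7) × 2^1 = 6.
  v3=F, v4=T: a clause becomes empty — 0.
  v3=F, v4=F: a clause becomes empty — 0.
Total: 8 + 6 + 0 + 0 = 14.

14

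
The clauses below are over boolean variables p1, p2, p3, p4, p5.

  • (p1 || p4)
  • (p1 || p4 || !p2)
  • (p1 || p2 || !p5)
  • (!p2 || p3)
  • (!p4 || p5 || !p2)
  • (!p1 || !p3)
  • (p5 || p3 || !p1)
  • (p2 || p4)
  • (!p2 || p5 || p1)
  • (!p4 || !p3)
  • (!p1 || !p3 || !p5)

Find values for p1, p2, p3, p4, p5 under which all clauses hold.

p1=False, p2=False, p3=False, p4=True, p5=False

Check each clause:
  1. (p4 || p1) — p4 is true.
  2. (p4 || p1 || !p2) — p4 is true.
  3. (p2 || p1 || !p5) — !p5 is true.
  4. (!p2 || p3) — !p2 is true.
  5. (p5 || !p4 || !p2) — !p2 is true.
  6. (!p1 || !p3) — !p3 is true.
  7. (p3 || !p1 || p5) — !p1 is true.
  8. (p4 || p2) — p4 is true.
  9. (p5 || !p2 || p1) — !p2 is true.
  10. (!p4 || !p3) — !p3 is true.
  11. (!p3 || !p5 || !p1) — !p5 is true.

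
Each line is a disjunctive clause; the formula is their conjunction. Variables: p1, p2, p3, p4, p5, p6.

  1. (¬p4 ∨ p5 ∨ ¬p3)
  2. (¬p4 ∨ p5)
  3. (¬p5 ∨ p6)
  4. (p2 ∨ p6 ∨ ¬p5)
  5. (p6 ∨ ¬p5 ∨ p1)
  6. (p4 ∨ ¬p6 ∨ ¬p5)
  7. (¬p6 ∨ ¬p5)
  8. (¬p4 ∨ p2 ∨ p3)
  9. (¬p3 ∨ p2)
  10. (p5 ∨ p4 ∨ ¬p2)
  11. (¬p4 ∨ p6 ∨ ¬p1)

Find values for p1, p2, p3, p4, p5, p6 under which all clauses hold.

Branch on p1: take p1 = False.
Branch on p2: take p2 = False.
  then p3 is forced to False.
  then p4 is forced to False.
Set p5 = False and propagate.
p6 is now unconstrained; take p6 = False.
Every clause has at least one true literal under this assignment.

p1 = 0, p2 = 0, p3 = 0, p4 = 0, p5 = 0, p6 = 0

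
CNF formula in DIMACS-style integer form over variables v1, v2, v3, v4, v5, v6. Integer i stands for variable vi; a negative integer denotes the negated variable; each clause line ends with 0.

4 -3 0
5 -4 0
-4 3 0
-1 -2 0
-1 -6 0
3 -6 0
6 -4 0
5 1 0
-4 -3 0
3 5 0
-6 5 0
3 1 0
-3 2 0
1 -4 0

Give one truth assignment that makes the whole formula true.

v1 = True, v2 = False, v3 = False, v4 = False, v5 = True, v6 = False

Check each clause:
  1. (!v3 || v4) — !v3 is true.
  2. (!v4 || v5) — !v4 is true.
  3. (!v4 || v3) — !v4 is true.
  4. (!v1 || !v2) — !v2 is true.
  5. (!v1 || !v6) — !v6 is true.
  6. (v3 || !v6) — !v6 is true.
  7. (!v4 || v6) — !v4 is true.
  8. (v5 || v1) — v1 is true.
  9. (!v4 || !v3) — !v4 is true.
  10. (v3 || v5) — v5 is true.
  11. (v5 || !v6) — !v6 is true.
  12. (v3 || v1) — v1 is true.
  13. (v2 || !v3) — !v3 is true.
  14. (!v4 || v1) — v1 is true.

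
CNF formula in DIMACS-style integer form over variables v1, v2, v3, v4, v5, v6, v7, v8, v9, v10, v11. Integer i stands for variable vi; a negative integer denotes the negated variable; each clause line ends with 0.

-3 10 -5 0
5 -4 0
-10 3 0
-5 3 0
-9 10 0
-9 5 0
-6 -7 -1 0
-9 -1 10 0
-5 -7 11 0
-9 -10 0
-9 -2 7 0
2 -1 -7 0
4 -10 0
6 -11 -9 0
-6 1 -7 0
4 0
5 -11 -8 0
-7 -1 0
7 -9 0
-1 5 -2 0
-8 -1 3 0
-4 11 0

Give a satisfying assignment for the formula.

v1=0, v2=1, v3=1, v4=1, v5=1, v6=1, v7=0, v8=1, v9=0, v10=1, v11=1

Check each clause:
  1. (~v3 | ~v5 | v10) — v10 is true.
  2. (~v4 | v5) — v5 is true.
  3. (~v10 | v3) — v3 is true.
  4. (v3 | ~v5) — v3 is true.
  5. (~v9 | v10) — v10 is true.
  6. (v5 | ~v9) — v5 is true.
  7. (~v1 | ~v7 | ~v6) — ~v7 is true.
  8. (~v9 | ~v1 | v10) — v10 is true.
  9. (~v5 | v11 | ~v7) — ~v7 is true.
  10. (~v10 | ~v9) — ~v9 is true.
  11. (~v2 | v7 | ~v9) — ~v9 is true.
  12. (~v7 | v2 | ~v1) — ~v7 is true.
  13. (~v10 | v4) — v4 is true.
  14. (v6 | ~v9 | ~v11) — v6 is true.
  15. (~v6 | ~v7 | v1) — ~v7 is true.
  16. (v4) — v4 is true.
  17. (~v11 | ~v8 | v5) — v5 is true.
  18. (~v7 | ~v1) — ~v7 is true.
  19. (~v9 | v7) — ~v9 is true.
  20. (~v2 | ~v1 | v5) — v5 is true.
  21. (v3 | ~v8 | ~v1) — v3 is true.
  22. (v11 | ~v4) — v11 is true.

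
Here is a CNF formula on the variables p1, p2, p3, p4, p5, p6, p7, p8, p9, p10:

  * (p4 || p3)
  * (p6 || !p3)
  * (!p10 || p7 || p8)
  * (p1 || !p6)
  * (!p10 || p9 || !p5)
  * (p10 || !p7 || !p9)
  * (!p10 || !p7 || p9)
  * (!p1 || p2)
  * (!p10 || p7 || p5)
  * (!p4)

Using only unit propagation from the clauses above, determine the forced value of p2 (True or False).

True

Unit clause (!p4) sets p4 = False.
(p3 || p4): since p4 = False, the clause reduces to (p3). p3 = True.
In (!p3 || p6), !p3 is now false; p6 must hold, so p6 = True.
(p1 || !p6): since p6 = True, the clause reduces to (p1). p1 = True.
From (!p1 || p2) and p1 = True: p2 = True.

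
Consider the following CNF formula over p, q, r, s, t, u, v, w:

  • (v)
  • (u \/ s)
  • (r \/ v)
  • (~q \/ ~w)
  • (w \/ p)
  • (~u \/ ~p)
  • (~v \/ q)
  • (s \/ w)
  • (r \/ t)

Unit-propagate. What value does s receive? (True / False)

Unit clause (v) sets v = True.
(~v \/ q): since v = True, the clause reduces to (q). q = True.
In (~q \/ ~w), ~q is now false; ~w must hold, so w = False.
(w \/ p): since w = False, the clause reduces to (p). p = True.
(~p \/ ~u): since p = True, the clause reduces to (~u). u = False.
From (s \/ u) and u = False: s = True.

True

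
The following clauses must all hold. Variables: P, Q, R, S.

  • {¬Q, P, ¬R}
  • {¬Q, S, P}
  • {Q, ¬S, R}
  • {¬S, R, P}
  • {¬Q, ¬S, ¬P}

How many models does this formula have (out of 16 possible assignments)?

8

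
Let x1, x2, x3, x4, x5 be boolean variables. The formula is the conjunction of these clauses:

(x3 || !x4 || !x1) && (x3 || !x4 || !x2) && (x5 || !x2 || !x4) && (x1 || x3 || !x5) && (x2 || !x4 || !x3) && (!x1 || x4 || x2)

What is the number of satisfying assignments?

13

Split on x4, then x2.
  x4=T, x2=T: remaining (x1,x3,x5) ∈ {(F,T,T); (T,T,T)} — 2.
  x4=T, x2=F: remaining (x1,x3,x5) ∈ {(F,F,F)} — 1.
  x4=F, x2=T: 7 of the 8 assignments to (x1,x3,x5) work.
  x4=F, x2=F: remaining (x1,x3,x5) ∈ {(F,F,F); (F,T,F); (F,T,T)} — 3.
Total: 2 + 1 + 7 + 3 = 13.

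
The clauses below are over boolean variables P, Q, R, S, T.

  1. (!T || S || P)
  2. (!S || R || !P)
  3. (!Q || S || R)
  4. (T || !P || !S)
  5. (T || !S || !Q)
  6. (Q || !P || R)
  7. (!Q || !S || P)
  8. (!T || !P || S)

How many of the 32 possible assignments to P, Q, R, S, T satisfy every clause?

Case analysis on S and P:
  S=1, P=1: remaining (Q,R,T) ∈ {(0,1,1); (1,1,1)} — 2.
  S=1, P=0: remaining (Q,R,T) ∈ {(0,0,0); (0,0,1); (0,1,0); (0,1,1)} — 4.
  S=0, P=1: remaining (Q,R,T) ∈ {(0,1,0); (1,1,0)} — 2.
  S=0, P=0: remaining (Q,R,T) ∈ {(0,0,0); (0,1,0); (1,1,0)} — 3.
Total: 2 + 4 + 2 + 3 = 11.

11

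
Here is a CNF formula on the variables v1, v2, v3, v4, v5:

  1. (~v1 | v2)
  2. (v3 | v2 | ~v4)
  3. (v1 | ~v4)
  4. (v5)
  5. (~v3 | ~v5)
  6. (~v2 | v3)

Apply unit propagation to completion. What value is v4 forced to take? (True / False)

False

(v5) stands alone — v5 = True.
(~v3 | ~v5) with v5 = True leaves only ~v3, so v3 = False.
In (~v2 | v3), v3 is now false; ~v2 must hold, so v2 = False.
(v2 | ~v1) with v2 = False leaves only ~v1, so v1 = False.
(~v4 | v2 | v3): since v2 = False, v3 = False, the clause reduces to (~v4). v4 = False.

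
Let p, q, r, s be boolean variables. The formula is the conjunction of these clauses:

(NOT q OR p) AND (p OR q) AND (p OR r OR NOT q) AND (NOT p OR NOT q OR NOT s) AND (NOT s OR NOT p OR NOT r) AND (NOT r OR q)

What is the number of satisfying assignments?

4

Satisfying assignments:
  p=1 q=0 r=0 s=0
  p=1 q=0 r=0 s=1
  p=1 q=1 r=0 s=0
  p=1 q=1 r=1 s=0
Count: 4.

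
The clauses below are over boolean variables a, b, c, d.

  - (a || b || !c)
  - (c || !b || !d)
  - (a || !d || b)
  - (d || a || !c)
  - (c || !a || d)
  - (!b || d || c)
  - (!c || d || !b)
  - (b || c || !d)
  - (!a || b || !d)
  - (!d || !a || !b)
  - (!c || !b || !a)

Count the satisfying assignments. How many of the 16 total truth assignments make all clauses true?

3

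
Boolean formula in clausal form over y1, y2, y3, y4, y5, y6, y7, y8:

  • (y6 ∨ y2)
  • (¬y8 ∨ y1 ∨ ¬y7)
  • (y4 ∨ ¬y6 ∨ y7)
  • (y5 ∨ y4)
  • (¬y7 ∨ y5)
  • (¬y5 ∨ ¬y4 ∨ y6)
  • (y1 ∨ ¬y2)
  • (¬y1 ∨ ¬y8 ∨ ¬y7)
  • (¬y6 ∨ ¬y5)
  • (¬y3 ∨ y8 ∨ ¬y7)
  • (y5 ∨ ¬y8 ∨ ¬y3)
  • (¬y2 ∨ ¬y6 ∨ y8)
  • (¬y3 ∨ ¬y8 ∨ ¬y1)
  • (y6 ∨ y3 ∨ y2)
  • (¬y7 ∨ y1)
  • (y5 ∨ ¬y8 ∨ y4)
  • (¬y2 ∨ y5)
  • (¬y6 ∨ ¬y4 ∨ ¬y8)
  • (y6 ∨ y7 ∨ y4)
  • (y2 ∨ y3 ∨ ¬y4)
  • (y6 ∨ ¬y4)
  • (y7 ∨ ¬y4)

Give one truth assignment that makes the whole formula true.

y1=True, y2=True, y3=False, y4=False, y5=True, y6=False, y7=True, y8=False

Check each clause:
  1. (y2 ∨ y6) — y2 is true.
  2. (¬y8 ∨ y1 ∨ ¬y7) — ¬y8 is true.
  3. (y7 ∨ ¬y6 ∨ y4) — ¬y6 is true.
  4. (y4 ∨ y5) — y5 is true.
  5. (y5 ∨ ¬y7) — y5 is true.
  6. (¬y5 ∨ ¬y4 ∨ y6) — ¬y4 is true.
  7. (y1 ∨ ¬y2) — y1 is true.
  8. (¬y7 ∨ ¬y8 ∨ ¬y1) — ¬y8 is true.
  9. (¬y5 ∨ ¬y6) — ¬y6 is true.
  10. (¬y7 ∨ y8 ∨ ¬y3) — ¬y3 is true.
  11. (¬y8 ∨ y5 ∨ ¬y3) — ¬y8 is true.
  12. (¬y2 ∨ y8 ∨ ¬y6) — ¬y6 is true.
  13. (¬y3 ∨ ¬y8 ∨ ¬y1) — ¬y8 is true.
  14. (y3 ∨ y2 ∨ y6) — y2 is true.
  15. (¬y7 ∨ y1) — y1 is true.
  16. (¬y8 ∨ y4 ∨ y5) — ¬y8 is true.
  17. (y5 ∨ ¬y2) — y5 is true.
  18. (¬y6 ∨ ¬y8 ∨ ¬y4) — ¬y8 is true.
  19. (y4 ∨ y6 ∨ y7) — y7 is true.
  20. (y3 ∨ y2 ∨ ¬y4) — y2 is true.
  21. (¬y4 ∨ y6) — ¬y4 is true.
  22. (y7 ∨ ¬y4) — ¬y4 is true.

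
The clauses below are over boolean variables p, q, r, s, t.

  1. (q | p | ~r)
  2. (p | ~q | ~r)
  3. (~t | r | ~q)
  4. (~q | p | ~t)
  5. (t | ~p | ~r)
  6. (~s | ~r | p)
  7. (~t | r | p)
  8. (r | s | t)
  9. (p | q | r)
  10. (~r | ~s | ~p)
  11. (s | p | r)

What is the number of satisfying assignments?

7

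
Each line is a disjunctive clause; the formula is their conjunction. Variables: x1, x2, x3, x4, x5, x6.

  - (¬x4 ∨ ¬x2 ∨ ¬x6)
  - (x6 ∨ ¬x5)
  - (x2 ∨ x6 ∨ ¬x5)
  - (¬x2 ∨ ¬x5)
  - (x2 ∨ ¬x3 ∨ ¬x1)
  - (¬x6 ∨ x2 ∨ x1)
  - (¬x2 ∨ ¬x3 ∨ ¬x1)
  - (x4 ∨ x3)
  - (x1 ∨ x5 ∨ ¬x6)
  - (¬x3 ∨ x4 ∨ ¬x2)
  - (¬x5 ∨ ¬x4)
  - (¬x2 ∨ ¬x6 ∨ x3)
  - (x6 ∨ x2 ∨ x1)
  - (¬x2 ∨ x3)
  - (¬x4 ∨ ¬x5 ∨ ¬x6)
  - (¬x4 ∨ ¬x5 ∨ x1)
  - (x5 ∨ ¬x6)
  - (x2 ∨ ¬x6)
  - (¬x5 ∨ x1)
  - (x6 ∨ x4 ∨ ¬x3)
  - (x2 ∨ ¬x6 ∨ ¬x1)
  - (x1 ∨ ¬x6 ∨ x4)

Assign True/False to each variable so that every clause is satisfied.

Try x1 = False.
  then x5 is forced to False.
  then x6 is forced to False.
  then x2 is forced to True.
  then x3 is forced to True.
  then x4 is forced to True.
Every clause has at least one true literal under this assignment.

x1 = F, x2 = T, x3 = T, x4 = T, x5 = F, x6 = F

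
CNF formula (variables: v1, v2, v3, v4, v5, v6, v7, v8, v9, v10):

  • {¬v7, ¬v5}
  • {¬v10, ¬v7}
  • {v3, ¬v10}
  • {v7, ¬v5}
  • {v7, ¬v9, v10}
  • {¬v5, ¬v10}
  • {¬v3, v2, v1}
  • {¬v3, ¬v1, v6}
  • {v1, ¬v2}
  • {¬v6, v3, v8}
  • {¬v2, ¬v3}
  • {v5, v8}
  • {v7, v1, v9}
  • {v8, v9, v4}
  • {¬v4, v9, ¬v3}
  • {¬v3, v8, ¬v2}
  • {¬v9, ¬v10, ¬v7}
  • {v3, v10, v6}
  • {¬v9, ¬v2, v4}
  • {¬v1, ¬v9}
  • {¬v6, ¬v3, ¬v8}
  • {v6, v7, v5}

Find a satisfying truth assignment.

v1=T, v2=T, v3=F, v4=T, v5=F, v6=T, v7=F, v8=T, v9=F, v10=F

Check each clause:
  1. {¬v5, ¬v7} — ¬v7 is true.
  2. {¬v7, ¬v10} — ¬v7 is true.
  3. {¬v10, v3} — ¬v10 is true.
  4. {¬v5, v7} — ¬v5 is true.
  5. {¬v9, v7, v10} — ¬v9 is true.
  6. {¬v5, ¬v10} — ¬v5 is true.
  7. {v1, v2, ¬v3} — v1 is true.
  8. {¬v3, v6, ¬v1} — ¬v3 is true.
  9. {v1, ¬v2} — v1 is true.
  10. {v3, ¬v6, v8} — v8 is true.
  11. {¬v3, ¬v2} — ¬v3 is true.
  12. {v8, v5} — v8 is true.
  13. {v7, v1, v9} — v1 is true.
  14. {v4, v8, v9} — v8 is true.
  15. {¬v3, v9, ¬v4} — ¬v3 is true.
  16. {¬v3, ¬v2, v8} — v8 is true.
  17. {¬v7, ¬v9, ¬v10} — ¬v7 is true.
  18. {v6, v10, v3} — v6 is true.
  19. {¬v2, ¬v9, v4} — v4 is true.
  20. {¬v1, ¬v9} — ¬v9 is true.
  21. {¬v3, ¬v8, ¬v6} — ¬v3 is true.
  22. {v6, v5, v7} — v6 is true.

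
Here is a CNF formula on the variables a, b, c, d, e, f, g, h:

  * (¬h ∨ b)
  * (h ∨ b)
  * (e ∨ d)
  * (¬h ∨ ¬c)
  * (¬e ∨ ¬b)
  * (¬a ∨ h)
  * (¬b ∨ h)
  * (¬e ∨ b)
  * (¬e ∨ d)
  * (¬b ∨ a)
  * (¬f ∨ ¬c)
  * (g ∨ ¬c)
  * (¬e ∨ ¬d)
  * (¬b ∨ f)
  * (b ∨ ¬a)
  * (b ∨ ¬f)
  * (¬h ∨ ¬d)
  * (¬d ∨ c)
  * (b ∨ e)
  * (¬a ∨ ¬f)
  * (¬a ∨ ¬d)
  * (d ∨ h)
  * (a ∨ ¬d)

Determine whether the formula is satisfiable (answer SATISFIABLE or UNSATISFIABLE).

UNSATISFIABLE

b = True:
  propagation gives e=False, d=True, h=True; an empty clause results — contradiction.
b = False:
  propagation gives h=False; an empty clause results — contradiction.
Every branch closes, so no satisfying assignment exists.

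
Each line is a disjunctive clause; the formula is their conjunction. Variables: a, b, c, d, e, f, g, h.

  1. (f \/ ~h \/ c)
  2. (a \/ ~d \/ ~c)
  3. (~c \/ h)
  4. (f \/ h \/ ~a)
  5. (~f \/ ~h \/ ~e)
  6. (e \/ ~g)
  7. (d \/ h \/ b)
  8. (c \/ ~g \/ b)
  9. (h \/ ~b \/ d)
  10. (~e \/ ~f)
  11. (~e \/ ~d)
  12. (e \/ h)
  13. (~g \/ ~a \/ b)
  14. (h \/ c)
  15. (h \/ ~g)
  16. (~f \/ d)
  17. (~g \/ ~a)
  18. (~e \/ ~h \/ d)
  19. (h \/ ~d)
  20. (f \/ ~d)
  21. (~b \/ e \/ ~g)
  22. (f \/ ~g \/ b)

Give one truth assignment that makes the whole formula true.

a=True, b=True, c=True, d=False, e=False, f=False, g=False, h=True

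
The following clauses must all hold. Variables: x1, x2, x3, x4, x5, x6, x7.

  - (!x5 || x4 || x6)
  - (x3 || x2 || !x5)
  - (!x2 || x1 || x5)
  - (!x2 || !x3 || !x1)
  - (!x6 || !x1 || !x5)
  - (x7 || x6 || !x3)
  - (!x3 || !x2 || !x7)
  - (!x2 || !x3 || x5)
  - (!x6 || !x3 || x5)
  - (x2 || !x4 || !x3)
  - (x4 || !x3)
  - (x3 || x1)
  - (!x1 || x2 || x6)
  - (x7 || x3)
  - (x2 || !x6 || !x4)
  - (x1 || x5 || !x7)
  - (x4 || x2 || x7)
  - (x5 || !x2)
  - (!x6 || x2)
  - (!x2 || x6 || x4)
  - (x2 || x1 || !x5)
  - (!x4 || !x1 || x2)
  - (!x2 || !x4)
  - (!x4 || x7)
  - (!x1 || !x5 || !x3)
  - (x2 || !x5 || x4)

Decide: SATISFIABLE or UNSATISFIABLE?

x2 = True:
  propagation gives x5=True, x4=False, x6=True, x1=False; an empty clause results — contradiction.
x2 = False:
  propagation gives x6=False, x1=False, x3=True, x7=True; an empty clause results — contradiction.
Every branch closes, so no satisfying assignment exists.

UNSATISFIABLE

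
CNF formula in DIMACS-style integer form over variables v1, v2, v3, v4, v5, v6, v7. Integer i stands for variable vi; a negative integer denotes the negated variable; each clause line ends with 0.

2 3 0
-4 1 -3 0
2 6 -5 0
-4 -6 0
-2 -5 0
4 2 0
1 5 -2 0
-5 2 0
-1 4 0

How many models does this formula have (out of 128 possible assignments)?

The models are:
  v1=T v2=F v3=T v4=T v5=F v6=F v7=F
  v1=T v2=F v3=T v4=T v5=F v6=F v7=T
  v1=T v2=T v3=F v4=T v5=F v6=F v7=F
  v1=T v2=T v3=F v4=T v5=F v6=F v7=T
  v1=T v2=T v3=T v4=T v5=F v6=F v7=F
  v1=T v2=T v3=T v4=T v5=F v6=F v7=T
Count: 6.

6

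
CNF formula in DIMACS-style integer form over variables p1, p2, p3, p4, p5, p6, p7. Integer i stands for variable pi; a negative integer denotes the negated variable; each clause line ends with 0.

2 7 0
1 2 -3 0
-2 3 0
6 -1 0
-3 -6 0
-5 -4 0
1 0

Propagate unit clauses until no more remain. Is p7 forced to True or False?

True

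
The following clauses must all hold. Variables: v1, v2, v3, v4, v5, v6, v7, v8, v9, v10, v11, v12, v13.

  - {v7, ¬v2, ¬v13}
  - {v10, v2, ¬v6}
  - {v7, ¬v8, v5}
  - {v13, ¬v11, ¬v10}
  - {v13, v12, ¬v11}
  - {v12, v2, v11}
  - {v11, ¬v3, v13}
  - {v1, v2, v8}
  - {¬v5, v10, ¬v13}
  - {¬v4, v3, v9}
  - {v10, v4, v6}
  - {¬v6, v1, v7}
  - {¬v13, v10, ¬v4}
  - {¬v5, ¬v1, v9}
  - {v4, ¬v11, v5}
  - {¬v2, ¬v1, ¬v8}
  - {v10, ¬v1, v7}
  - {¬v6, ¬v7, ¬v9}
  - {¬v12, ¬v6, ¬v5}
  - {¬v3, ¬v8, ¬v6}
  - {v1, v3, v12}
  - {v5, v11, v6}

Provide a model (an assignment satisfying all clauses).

Branch on v1: take v1 = True.
Set v2 = False and propagate.
For the remaining variables, v3 = True, v4 = True, v5 = False, v6 = False, v7 = True, v8 = True, v9 = True, v10 = True, v11 = True, v12 = True, v13 = True works.

v1 = T, v2 = F, v3 = T, v4 = T, v5 = F, v6 = F, v7 = T, v8 = T, v9 = T, v10 = T, v11 = T, v12 = T, v13 = T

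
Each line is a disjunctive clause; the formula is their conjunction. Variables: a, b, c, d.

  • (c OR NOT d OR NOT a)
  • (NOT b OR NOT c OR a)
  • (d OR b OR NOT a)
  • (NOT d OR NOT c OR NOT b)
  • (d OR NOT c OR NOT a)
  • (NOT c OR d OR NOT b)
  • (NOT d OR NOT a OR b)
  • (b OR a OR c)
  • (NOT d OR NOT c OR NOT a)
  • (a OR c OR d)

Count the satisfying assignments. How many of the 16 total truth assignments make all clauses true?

4

Satisfying assignments:
  a=F b=F c=T d=F
  a=F b=F c=T d=T
  a=F b=T c=F d=T
  a=T b=T c=F d=F
Count: 4.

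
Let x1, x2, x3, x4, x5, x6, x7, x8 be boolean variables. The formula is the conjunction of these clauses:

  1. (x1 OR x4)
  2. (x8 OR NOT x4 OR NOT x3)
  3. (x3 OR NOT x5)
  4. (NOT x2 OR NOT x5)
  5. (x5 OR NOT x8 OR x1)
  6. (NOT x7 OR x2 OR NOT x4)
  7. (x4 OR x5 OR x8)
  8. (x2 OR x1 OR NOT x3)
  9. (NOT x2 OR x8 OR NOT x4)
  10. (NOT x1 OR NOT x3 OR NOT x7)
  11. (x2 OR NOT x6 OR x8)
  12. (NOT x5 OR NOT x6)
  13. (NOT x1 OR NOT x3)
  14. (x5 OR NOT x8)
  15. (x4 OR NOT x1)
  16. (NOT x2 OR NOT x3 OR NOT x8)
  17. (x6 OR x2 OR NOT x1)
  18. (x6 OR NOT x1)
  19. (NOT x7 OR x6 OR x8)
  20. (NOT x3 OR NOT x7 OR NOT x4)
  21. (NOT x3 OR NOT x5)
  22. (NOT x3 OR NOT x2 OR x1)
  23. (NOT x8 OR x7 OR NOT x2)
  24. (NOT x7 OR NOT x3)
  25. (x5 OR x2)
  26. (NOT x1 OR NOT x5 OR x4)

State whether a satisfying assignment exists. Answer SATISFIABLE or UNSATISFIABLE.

x1 = True:
  propagation gives x3=False, x5=False, x8=False, x4=True; an empty clause results — contradiction.
x1 = False:
  x2 = True:
    propagation gives x5=False, x8=False; an empty clause results — contradiction.
  x2 = False:
    propagation gives x7=False, x3=False, x5=False; an empty clause results — contradiction.
Every branch closes, so no satisfying assignment exists.

UNSATISFIABLE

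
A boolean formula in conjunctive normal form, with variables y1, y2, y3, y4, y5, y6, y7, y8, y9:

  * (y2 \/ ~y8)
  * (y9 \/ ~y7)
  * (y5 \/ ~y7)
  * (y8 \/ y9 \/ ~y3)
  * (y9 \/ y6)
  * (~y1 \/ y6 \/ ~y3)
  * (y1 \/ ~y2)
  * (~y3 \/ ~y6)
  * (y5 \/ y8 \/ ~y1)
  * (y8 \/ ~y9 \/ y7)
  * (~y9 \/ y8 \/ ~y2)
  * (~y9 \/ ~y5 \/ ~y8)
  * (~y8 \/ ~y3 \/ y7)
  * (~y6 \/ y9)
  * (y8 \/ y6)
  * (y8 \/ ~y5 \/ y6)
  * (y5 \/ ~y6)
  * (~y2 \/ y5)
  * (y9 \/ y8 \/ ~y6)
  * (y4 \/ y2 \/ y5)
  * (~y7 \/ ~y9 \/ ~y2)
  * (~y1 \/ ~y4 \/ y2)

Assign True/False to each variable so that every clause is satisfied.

y3 occurs only negated in the remaining clauses — set y3 = False.
Branch on y1: take y1 = True.
Try y2 = False.
  then y8 is forced to False.
  then y5 is forced to True.
  then y6 is forced to True.
  then y9 is forced to True.
  then y7 is forced to True.
  then y4 is forced to False.
Check each clause:
  1. (~y8 \/ y2) — ~y8 is true.
  2. (~y7 \/ y9) — y9 is true.
  3. (~y7 \/ y5) — y5 is true.
  4. (~y3 \/ y8 \/ y9) — y9 is true.
  5. (y6 \/ y9) — y9 is true.
  6. (~y3 \/ y6 \/ ~y1) — ~y3 is true.
  7. (~y2 \/ y1) — y1 is true.
  8. (~y3 \/ ~y6) — ~y3 is true.
  9. (y8 \/ y5 \/ ~y1) — y5 is true.
  10. (~y9 \/ y7 \/ y8) — y7 is true.
  11. (y8 \/ ~y9 \/ ~y2) — ~y2 is true.
  12. (~y5 \/ ~y8 \/ ~y9) — ~y8 is true.
  13. (~y8 \/ ~y3 \/ y7) — ~y8 is true.
  14. (y9 \/ ~y6) — y9 is true.
  15. (y6 \/ y8) — y6 is true.
  16. (y6 \/ ~y5 \/ y8) — y6 is true.
  17. (y5 \/ ~y6) — y5 is true.
  18. (y5 \/ ~y2) — y5 is true.
  19. (y8 \/ y9 \/ ~y6) — y9 is true.
  20. (y5 \/ y2 \/ y4) — y5 is true.
  21. (~y2 \/ ~y7 \/ ~y9) — ~y2 is true.
  22. (~y1 \/ y2 \/ ~y4) — ~y4 is true.

y1=1, y2=0, y3=0, y4=0, y5=1, y6=1, y7=1, y8=0, y9=1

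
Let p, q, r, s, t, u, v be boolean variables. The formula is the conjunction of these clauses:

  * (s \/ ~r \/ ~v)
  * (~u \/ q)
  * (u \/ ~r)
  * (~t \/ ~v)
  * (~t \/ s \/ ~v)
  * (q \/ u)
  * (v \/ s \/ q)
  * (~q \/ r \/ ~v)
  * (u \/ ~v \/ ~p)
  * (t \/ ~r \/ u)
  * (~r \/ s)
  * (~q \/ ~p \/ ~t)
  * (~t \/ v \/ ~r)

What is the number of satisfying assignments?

16

Split on v, then r.
  v=T, r=T: remaining (p,q,s,t,u) ∈ {(F,T,T,F,T); (T,T,T,F,T)} — 2.
  v=T, r=F: a clause becomes empty — 0.
  v=F, r=T: remaining (p,q,s,t,u) ∈ {(F,T,T,F,T); (T,T,T,F,T)} — 2.
  v=F, r=F: s, u free; 3 ways for (p,q,t) × 2^2 = 12.
Total: 2 + 0 + 2 + 12 = 16.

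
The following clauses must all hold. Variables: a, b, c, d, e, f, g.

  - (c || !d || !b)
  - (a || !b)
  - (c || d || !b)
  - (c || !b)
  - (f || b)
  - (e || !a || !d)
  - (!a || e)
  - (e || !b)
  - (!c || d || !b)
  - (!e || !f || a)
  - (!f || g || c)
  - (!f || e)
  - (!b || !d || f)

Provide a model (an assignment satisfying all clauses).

Pure literal: g appears only positively; assign g = True.
Try a = True.
  then e is forced to True.
For the remaining variables, b = False, c = False, d = True, f = True works.
Check each clause:
  1. (c || !b || !d) — !b is true.
  2. (a || !b) — a is true.
  3. (!b || d || c) — d is true.
  4. (c || !b) — !b is true.
  5. (f || b) — f is true.
  6. (!d || !a || e) — e is true.
  7. (!a || e) — e is true.
  8. (e || !b) — e is true.
  9. (!b || !c || d) — d is true.
  10. (!e || !f || a) — a is true.
  11. (g || c || !f) — g is true.
  12. (e || !f) — e is true.
  13. (!d || f || !b) — !b is true.

a=T, b=F, c=F, d=T, e=T, f=T, g=T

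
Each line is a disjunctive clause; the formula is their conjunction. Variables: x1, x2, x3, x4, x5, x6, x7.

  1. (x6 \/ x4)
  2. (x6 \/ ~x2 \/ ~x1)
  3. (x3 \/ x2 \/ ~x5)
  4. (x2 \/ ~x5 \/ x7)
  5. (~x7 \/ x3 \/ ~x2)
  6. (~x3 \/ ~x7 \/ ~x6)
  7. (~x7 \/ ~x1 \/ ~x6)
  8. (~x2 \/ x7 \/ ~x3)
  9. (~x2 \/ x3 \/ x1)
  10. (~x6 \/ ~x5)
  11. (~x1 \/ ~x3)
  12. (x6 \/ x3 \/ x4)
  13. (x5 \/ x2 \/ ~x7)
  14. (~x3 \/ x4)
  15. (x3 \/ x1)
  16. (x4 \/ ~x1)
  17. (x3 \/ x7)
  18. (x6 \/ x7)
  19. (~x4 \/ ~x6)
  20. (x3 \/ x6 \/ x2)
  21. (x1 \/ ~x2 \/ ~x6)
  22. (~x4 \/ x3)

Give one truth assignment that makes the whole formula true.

x1=False, x2=False, x3=True, x4=True, x5=True, x6=False, x7=True

Check each clause:
  1. (x4 \/ x6) — x4 is true.
  2. (~x1 \/ ~x2 \/ x6) — ~x1 is true.
  3. (x2 \/ x3 \/ ~x5) — x3 is true.
  4. (x7 \/ x2 \/ ~x5) — x7 is true.
  5. (~x7 \/ x3 \/ ~x2) — x3 is true.
  6. (~x3 \/ ~x7 \/ ~x6) — ~x6 is true.
  7. (~x1 \/ ~x7 \/ ~x6) — ~x6 is true.
  8. (x7 \/ ~x3 \/ ~x2) — ~x2 is true.
  9. (x1 \/ x3 \/ ~x2) — x3 is true.
  10. (~x5 \/ ~x6) — ~x6 is true.
  11. (~x1 \/ ~x3) — ~x1 is true.
  12. (x6 \/ x4 \/ x3) — x3 is true.
  13. (x2 \/ x5 \/ ~x7) — x5 is true.
  14. (~x3 \/ x4) — x4 is true.
  15. (x1 \/ x3) — x3 is true.
  16. (x4 \/ ~x1) — x4 is true.
  17. (x3 \/ x7) — x3 is true.
  18. (x6 \/ x7) — x7 is true.
  19. (~x4 \/ ~x6) — ~x6 is true.
  20. (x6 \/ x2 \/ x3) — x3 is true.
  21. (~x2 \/ x1 \/ ~x6) — ~x6 is true.
  22. (x3 \/ ~x4) — x3 is true.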